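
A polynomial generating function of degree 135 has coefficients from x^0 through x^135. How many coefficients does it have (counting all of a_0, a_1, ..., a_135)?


A polynomial of degree 135 takes the form a_0 + a_1 x + ... + a_135 x^135.
The number of coefficients is 135 + 1 = 136.

136


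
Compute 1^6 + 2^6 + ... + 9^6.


This power sum has a closed form given by Faulhaber's formula
sum_{k=1}^{m} k^p = (1 / (p + 1)) * sum_{j=0}^{p} C(p + 1, j) B_j m^(p + 1 - j),
but for small m direct computation is fastest:
1 + 64 + 729 + 4096 + 15625 + 46656 + 117649 + 262144 + 531441 = 978405.

978405


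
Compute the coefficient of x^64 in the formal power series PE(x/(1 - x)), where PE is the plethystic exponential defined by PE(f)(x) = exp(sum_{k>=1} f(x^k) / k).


For f(x) = x/(1 - x) we have
sum_{k>=1} f(x^k) / k = sum_{k>=1} (1/k) * x^k / (1 - x^k) = sum_{k, m >= 1} x^(k m) / k,
which after exponentiating simplifies to
PE(x/(1 - x)) = prod_{k>=1} 1 / (1 - x^k).
This is the generating function for the partition function p(n), so the coefficient of x^64 is p(64).
Computing p(64) by dynamic programming over parts 1, 2, ..., 64: p(64) = 1741630.

1741630


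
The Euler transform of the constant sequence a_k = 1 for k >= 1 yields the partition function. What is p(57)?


The Euler transform converts the sequence a_k = 1 into the number of integer partitions.
Using the recurrence or dynamic programming:
p(57) = 614154

614154


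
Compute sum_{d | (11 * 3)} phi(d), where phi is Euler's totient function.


First, 11 * 3 = 33. One classical identity is sum_{d | n} phi(d) = n (each k in [1, n] has a unique gcd with n, and among the k's with gcd(k, n) = n/d there are phi(d) of them). So the sum equals 33. We also verify directly:
Divisors of 33: 1, 3, 11, 33.
phi values: 1, 2, 10, 20.
Sum = 33.

33


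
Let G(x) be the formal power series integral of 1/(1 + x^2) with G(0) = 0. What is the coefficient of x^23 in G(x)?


1/(1 + x^2) = sum_{j>=0} (-1)^j x^(2j). Integrating termwise with G(0) = 0:
G(x) = sum_{j>=0} (-1)^j x^(2j+1) / (2j+1) = arctan(x).
Only odd powers are nonzero. For x^23 write 23 = 2*11 + 1, giving
(-1)^11 / 23 = -1/23 = -1/23.

-1/23


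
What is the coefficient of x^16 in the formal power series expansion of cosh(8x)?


The Maclaurin series is cosh(t) = sum_{m>=0} t^(2m) / (2m)!, so substituting t = 8x, only even powers of x are nonzero, with coefficient of x^(2m) equal to 8^(2m) / (2m)!.
For x^16 the coefficient is 8^16/16! = 281474976710656/20922789888000 = 8589934592/638512875.

8589934592/638512875


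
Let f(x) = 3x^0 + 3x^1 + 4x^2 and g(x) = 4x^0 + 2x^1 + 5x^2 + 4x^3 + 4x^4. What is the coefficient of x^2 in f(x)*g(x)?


Cauchy product at x^2:
3*5 + 3*2 + 4*4
= 37

37


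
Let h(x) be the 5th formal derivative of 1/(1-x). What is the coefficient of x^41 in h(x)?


Differentiating 5 times: d^5/dx^5 [1/(1-x)] = 5!/(1-x)^6.
The expansion 1/(1-x)^6 = sum_{k>=0} C(k+5, 5) x^k, so the coefficient of x^n in 5!/(1-x)^6 is 5! * C(n+5, 5).
For n = 41: 120 * C(46, 5) = 120 * 1370754 = 164490480

164490480


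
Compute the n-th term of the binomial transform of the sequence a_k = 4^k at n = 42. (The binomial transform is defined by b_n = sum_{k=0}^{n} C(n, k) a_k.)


With a_k = 4^k, b_n = sum_{k=0}^{n} C(n, k) 4^k = (1 + 4)^n by the binomial theorem.
For n = 42: (1 + 4)^42 = 5^42 = 227373675443232059478759765625.

227373675443232059478759765625


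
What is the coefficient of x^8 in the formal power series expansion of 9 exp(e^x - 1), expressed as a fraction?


exp(e^x - 1) is the exponential generating function for the Bell numbers Bell_k: exp(e^x - 1) = sum_{k>=0} Bell_k x^k / k!.
So the coefficient of x^8 in 9 exp(e^x - 1) is 9 Bell_8 / 8!.
Computing: Bell_8 = 4140 and 8! = 40320, giving
9 * 4140/40320 = 207/224.

207/224


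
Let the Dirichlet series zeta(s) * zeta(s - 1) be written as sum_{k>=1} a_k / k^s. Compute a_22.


Convolution gives a_k = sum_{d | k} d * 1 = sum_{d | k} d = sigma(k), the sum of positive divisors of k.
For k = 22, the divisors are 1, 2, 11, 22, so
sigma(22) = 1 + 2 + 11 + 22 = 36.

36


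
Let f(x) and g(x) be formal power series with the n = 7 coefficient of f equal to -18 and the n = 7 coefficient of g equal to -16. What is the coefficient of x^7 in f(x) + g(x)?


Addition of formal power series is termwise.
The coefficient of x^7 in f + g = -18 + -16
= -34

-34


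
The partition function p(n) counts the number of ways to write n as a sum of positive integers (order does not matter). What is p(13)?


Using the generating function prod_{k>=1} 1/(1-x^k), we compute p(13).
By dynamic programming over parts 1 through 13:
p(13) = 101

101


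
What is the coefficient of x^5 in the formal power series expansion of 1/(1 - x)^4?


The expansion 1/(1 - x)^r = sum_{k>=0} C(k + r - 1, r - 1) x^k follows from the multiset / negative-binomial theorem (or from repeated differentiation of the geometric series).
For r = 4 and k = 5:
C(8, 3) = 40320 / (6 * 120) = 56.

56


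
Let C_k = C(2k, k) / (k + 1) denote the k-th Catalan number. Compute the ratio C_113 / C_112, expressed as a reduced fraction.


Using C_k = (2k)! / (k! (k+1)!), the ratio C_{k+1}/C_k simplifies to
C_{k+1}/C_k = [(2k+2)! / ((k+1)! (k+2)!)] * [k! (k+1)! / (2k)!]
 = (2k+2)(2k+1) / ((k+1)(k+2)) = 2(2k+1) / (k+2).
For k = 112: 2(2*112 + 1) / (112 + 2) = 450/114 = 75/19.

75/19


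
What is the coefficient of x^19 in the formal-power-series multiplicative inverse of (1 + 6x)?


The inverse is 1/(1 + 6x). Apply the geometric identity 1/(1 - y) = sum_{k>=0} y^k with y = -6x:
1/(1 + 6x) = sum_{k>=0} (-6)^k x^k.
So the coefficient of x^19 is (-6)^19 = -609359740010496.

-609359740010496


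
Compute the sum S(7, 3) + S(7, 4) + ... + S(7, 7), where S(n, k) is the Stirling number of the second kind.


By definition, S(n, k) counts partitions of an n-set into exactly k nonempty blocks.
Computing row n = 7 for k = 3..7:
S(7, k): 301, 350, 140, 21, 1
Sum = 813.

813


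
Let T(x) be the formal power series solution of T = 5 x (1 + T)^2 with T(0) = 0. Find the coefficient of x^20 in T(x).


Apply the Lagrange inversion formula: if T = 5 x * phi(T) with phi(t) = (1 + t)^2, then [x^n] T = 5^n * (1/n) [t^(n-1)] phi(t)^n = 5^n * (1/n) [t^(n-1)] (1 + t)^(2n) = 5^n * (1/n) C(2n, n-1).
Using the identity C(2n, n-1) = C(2n, n) * n / (n+1), the unscaled factor equals C(2n, n) / (n+1) = C_n, the n-th Catalan number.
For n = 20: C_20 = C(40, 20) / 21 = 137846528820/21 = 6564120420.
With the 5^20 = 95367431640625 factor, the coefficient is 95367431640625 * 6564120420 = 626003305435180664062500.

626003305435180664062500


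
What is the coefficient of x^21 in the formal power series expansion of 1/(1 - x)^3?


The negative binomial / multiset identity is
1/(1 - x)^r = sum_{k>=0} C(k + r - 1, r - 1) x^k.
Here r = 3 and k = 21, so the coefficient is
C(21 + 2, 2) = C(23, 2)
= 253

253


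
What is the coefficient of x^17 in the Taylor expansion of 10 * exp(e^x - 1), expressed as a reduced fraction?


exp(e^x - 1) = sum_{k>=0} Bell_k x^k / k!, where Bell_k is the k-th Bell number.
So the coefficient of x^17 is 10 * Bell_17 / 17!.
Computing: Bell_17 = 82864869804 and 17! = 355687428096000, giving
10 * 82864869804/355687428096000 = 255755771/109780070400.

255755771/109780070400


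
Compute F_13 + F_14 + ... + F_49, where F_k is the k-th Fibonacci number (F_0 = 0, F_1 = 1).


Use the identity sum_{k=0}^{N} F_k = F_{N+2} - 1 (which follows from F_{k+2} - F_{k+1} = F_k). Then
sum_{k=13}^{49} F_k = (F_{51} - 1) - (F_{14} - 1) = F_{51} - F_{14}.
Computing: F_{51} = 20365011074, F_{14} = 377, so
Sum = 20365011074 - 377 = 20365010697.

20365010697


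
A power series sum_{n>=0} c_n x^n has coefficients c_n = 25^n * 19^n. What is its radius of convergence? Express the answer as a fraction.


By the root test (Cauchy-Hadamard), the radius is R = 1 / limsup_n |c_n|^(1/n).
Here |c_n|^(1/n) = (25^n * 19^n)^(1/n) = 25 * 19 = 475 for all n.
So R = 1/475 = 1/475.

1/475


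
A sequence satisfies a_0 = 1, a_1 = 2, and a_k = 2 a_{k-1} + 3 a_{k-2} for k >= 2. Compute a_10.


The characteristic equation is t^2 - 2 t - 3 = 0, with roots r_1 = 3 and r_2 = -1 (so c_1 = r_1 + r_2, c_2 = -r_1 r_2 as required).
One can use the closed form a_n = A r_1^n + B r_2^n, but direct iteration is more reliable:
a_0 = 1, a_1 = 2, a_2 = 7, a_3 = 20, a_4 = 61, a_5 = 182, a_6 = 547, a_7 = 1640, a_8 = 4921, a_9 = 14762, a_10 = 44287.
So a_10 = 44287.

44287


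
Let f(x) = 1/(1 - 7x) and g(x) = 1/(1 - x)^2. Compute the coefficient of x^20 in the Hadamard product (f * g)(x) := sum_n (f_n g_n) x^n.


f has coefficients f_k = 7^k. For g = 1/(1 - x)^2 the coefficient is g_k = C(k + 1, 1) = k + 1. The Hadamard coefficient is (f * g)_k = 7^k * (k + 1).
For k = 20: 7^20 * 21 = 79792266297612001 * 21 = 1675637592249852021.

1675637592249852021


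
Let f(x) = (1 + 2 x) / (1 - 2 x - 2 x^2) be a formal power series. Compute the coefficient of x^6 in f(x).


Write f(x) = sum_{k>=0} a_k x^k. Multiplying both sides by 1 - 2 x - 2 x^2 gives
(1 - 2 x - 2 x^2) sum_{k>=0} a_k x^k = 1 + 2 x.
Matching coefficients:
 x^0: a_0 = 1
 x^1: a_1 - 2 a_0 = 2  =>  a_1 = 2*1 + 2 = 4
 x^k (k >= 2): a_k = 2 a_{k-1} + 2 a_{k-2}.
Iterating: a_2 = 10, a_3 = 28, a_4 = 76, a_5 = 208, a_6 = 568.
So the coefficient of x^6 is 568.

568


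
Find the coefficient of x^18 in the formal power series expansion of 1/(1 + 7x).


Write 1/(1 + c x) = 1/(1 - (-c) x) and apply the geometric-series identity
1/(1 - y) = sum_{k>=0} y^k to get 1/(1 + c x) = sum_{k>=0} (-c)^k x^k.
So the coefficient of x^k is (-c)^k = (-1)^k * c^k.
Here c = 7 and k = 18:
(-7)^18 = 1 * 1628413597910449 = 1628413597910449

1628413597910449


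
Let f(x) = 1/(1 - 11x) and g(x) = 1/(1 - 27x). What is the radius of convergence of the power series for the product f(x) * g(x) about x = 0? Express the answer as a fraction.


The radius of 1/(1 - 11x) is 1/11 (nearest singularity at x = 1/11), and the radius of 1/(1 - 27x) is 1/27.
The product f(x)*g(x) = 1/((1 - 11x)(1 - 27x)) has singularities at both 1/11 and 1/27, so its radius of convergence is the distance to the nearest one:
min(1/11, 1/27) = 1/27.

1/27


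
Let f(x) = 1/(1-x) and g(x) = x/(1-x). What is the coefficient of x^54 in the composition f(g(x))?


First simplify the composition: f(g(x)) = 1/(1 - x/(1-x)) = (1-x)/((1-x) - x) = (1-x)/(1-2x).
Now extract the coefficient. Write (1-x)/(1-2x) = 1/(1-2x) - x/(1-2x).
The coefficient of x^n in 1/(1-2x) is 2^n, and in x/(1-2x) is 2^(n-1) (for n >= 1).
So the coefficient of x^54 is 2^54 - 2^53 = 18014398509481984 - 9007199254740992 = 9007199254740992.

9007199254740992


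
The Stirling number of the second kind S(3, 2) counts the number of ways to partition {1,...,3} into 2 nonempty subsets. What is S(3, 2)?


Using the explicit formula S(n,k) = (1/k!) sum_{j=0}^{k} (-1)^(k-j) C(k,j) j^n:
S(3, 2) = 3
Equivalently, S(n,k) is n! times the coefficient of x^n in the EGF (e^x - 1)^k / k!.

3


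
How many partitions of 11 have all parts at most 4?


Using the generating function (1-x)^(-1)(1-x^2)^(-1)...(1-x^4)^(-1),
the coefficient of x^11 counts these restricted partitions.
Result = 27

27


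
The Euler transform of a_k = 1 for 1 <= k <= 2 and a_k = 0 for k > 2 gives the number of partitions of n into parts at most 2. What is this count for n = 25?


Partitions of 25 into parts at most 2:
Using generating function (1-x)^(-1)(1-x^2)^(-1),
the coefficient of x^25 = 13

13


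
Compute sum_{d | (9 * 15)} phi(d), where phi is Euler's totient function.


First, 9 * 15 = 135. One classical identity is sum_{d | n} phi(d) = n (each k in [1, n] has a unique gcd with n, and among the k's with gcd(k, n) = n/d there are phi(d) of them). So the sum equals 135. We also verify directly:
Divisors of 135: 1, 3, 5, 9, 15, 27, 45, 135.
phi values: 1, 2, 4, 6, 8, 18, 24, 72.
Sum = 135.

135


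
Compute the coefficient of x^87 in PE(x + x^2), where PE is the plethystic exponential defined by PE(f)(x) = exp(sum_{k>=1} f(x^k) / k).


With f(x) = x + x^2, the exponent is sum_{k>=1} (x^k + x^(2k)) / k = -ln(1 - x) - ln(1 - x^2). Exponentiating:
PE(x + x^2) = 1 / ((1 - x)(1 - x^2)).
This is the generating function for partitions of n into parts of size 1 or 2. The number of 2's can be any j in 0..43, and the rest are 1's, so
[x^87] = floor(87/2) + 1 = 44.

44


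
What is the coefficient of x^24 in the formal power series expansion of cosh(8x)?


The Maclaurin series is cosh(t) = sum_{m>=0} t^(2m) / (2m)!, so substituting t = 8x, only even powers of x are nonzero, with coefficient of x^(2m) equal to 8^(2m) / (2m)!.
For x^24 the coefficient is 8^24/24! = 4722366482869645213696/620448401733239439360000 = 1125899906842624/147926426347074375.

1125899906842624/147926426347074375


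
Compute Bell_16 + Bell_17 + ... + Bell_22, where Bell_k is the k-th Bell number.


Recall Bell_k counts set partitions of a k-set (with Bell_0 = 1 by convention).
Bell_16 through Bell_22: 10480142147, 82864869804, 682076806159, 5832742205057, 51724158235372, 474869816156751, 4506715738447323
Sum = 10480142147 + 82864869804 + 682076806159 + 5832742205057 + 51724158235372 + 474869816156751 + 4506715738447323 = 5039917876862613.

5039917876862613


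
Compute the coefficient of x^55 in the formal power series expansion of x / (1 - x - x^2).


Let f(x) = sum_{k>=0} a_k x^k. Multiplying f(x) * (1 - x - x^2) = x and matching coefficients gives a_0 = 0, a_1 = 1, and a_k = a_{k-1} + a_{k-2} for k >= 2. These are the Fibonacci numbers F_k.
Iterating from F_0 = 0, F_1 = 1:
F_0=0, F_1=1, F_2=1, F_3=2, F_4=3, F_5=5, F_6=8, F_7=13, F_8=21, F_9=34, ...
F_55 = 139583862445.

139583862445


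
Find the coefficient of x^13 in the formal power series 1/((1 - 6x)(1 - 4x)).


By partial fractions or Cauchy convolution:
The coefficient equals sum_{k=0}^{13} 6^k * 4^(13-k).
= 39047864320

39047864320


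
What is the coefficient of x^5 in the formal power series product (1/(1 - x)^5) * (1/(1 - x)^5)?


Combine the factors: (1/(1 - x)^5) * (1/(1 - x)^5) = 1/(1 - x)^10.
Then use 1/(1 - x)^r = sum_{k>=0} C(k + r - 1, r - 1) x^k with r = 10 and k = 5:
C(14, 9) = 2002.

2002


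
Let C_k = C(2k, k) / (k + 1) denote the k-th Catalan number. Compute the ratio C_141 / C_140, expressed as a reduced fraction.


Using C_k = (2k)! / (k! (k+1)!), the ratio C_{k+1}/C_k simplifies to
C_{k+1}/C_k = [(2k+2)! / ((k+1)! (k+2)!)] * [k! (k+1)! / (2k)!]
 = (2k+2)(2k+1) / ((k+1)(k+2)) = 2(2k+1) / (k+2).
For k = 140: 2(2*140 + 1) / (140 + 2) = 562/142 = 281/71.

281/71


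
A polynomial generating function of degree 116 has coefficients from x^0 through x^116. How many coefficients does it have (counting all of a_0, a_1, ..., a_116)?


A polynomial of degree 116 takes the form a_0 + a_1 x + ... + a_116 x^116.
The number of coefficients is 116 + 1 = 117.

117


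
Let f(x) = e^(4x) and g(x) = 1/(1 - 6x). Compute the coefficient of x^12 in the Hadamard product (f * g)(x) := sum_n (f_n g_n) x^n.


Expanding: f_k = 4^k/k! (from e^(4x)) and g_k = 6^k (from 1/(1 - 6x)). So the Hadamard coefficient (f * g)_k = 4^k 6^k / k! = (24)^k / k!.
For k = 12: 24^12/12! = 36520347436056576/479001600 = 146767085568/1925.

146767085568/1925


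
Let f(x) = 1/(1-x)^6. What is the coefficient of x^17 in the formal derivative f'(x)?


Differentiate: d/dx [ 1/(1-x)^r ] = r / (1-x)^(r+1).
Here r = 6, so f'(x) = 6 / (1-x)^7.
The expansion of 1/(1-x)^(r+1) has coefficient of x^n equal to C(n+r, r).
So the coefficient of x^17 in f'(x) is
6 * C(23, 6) = 6 * 100947 = 605682

605682


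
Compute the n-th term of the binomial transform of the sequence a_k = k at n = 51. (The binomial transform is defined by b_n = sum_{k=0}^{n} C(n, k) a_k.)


With a_k = k, b_n = sum_{k=0}^{n} C(n, k) k. Using k * C(n, k) = n * C(n-1, k-1) gives b_n = n * sum_{k>=1} C(n-1, k-1) = n * 2^(n-1).
For n = 51: 51 * 2^50 = 51 * 1125899906842624 = 57420895248973824.

57420895248973824


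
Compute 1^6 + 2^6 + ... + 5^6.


This power sum has a closed form given by Faulhaber's formula
sum_{k=1}^{m} k^p = (1 / (p + 1)) * sum_{j=0}^{p} C(p + 1, j) B_j m^(p + 1 - j),
but for small m direct computation is fastest:
1 + 64 + 729 + 4096 + 15625 = 20515.

20515


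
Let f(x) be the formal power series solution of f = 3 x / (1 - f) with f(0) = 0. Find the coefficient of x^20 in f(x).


Apply Lagrange inversion: f = 3 x * phi(f) with phi(t) = 1/(1 - t), so
[x^n] f = 3^n * (1/n) [t^(n-1)] phi(t)^n = 3^n * (1/n) [t^(n-1)] (1 - t)^(-n) = 3^n * (1/n) C(2n - 2, n - 1) = 3^n * C_{n-1}.
For n = 20: C_19 = C(38, 19) / 20 = 35345263800/20 = 1767263190.
With the 3^20 = 3486784401 factor, the coefficient is 3486784401 * 1767263190 = 6162065723353499190.

6162065723353499190


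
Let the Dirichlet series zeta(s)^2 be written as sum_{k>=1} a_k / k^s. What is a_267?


The Dirichlet convolution of the constant function 1 with itself gives (1 * 1)(k) = sum_{d | k} 1 = d(k), the number of positive divisors of k.
Since zeta(s) = sum_{k>=1} 1/k^s, we have zeta(s)^2 = sum_{k>=1} d(k)/k^s, so a_k = d(k).
For k = 267: the divisors are 1, 3, 89, 267.
Count = 4.

4


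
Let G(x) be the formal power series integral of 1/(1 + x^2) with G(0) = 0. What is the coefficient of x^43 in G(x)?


1/(1 + x^2) = sum_{j>=0} (-1)^j x^(2j). Integrating termwise with G(0) = 0:
G(x) = sum_{j>=0} (-1)^j x^(2j+1) / (2j+1) = arctan(x).
Only odd powers are nonzero. For x^43 write 43 = 2*21 + 1, giving
(-1)^21 / 43 = -1/43 = -1/43.

-1/43


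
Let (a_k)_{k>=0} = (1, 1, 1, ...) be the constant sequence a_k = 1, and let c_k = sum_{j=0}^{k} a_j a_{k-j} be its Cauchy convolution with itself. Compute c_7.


Since a_j = 1 for all j >= 0, the convolution sum becomes
c_k = sum_{j=0}^{k} 1 * 1 = 1 * (k + 1).
Equivalently, the generating function of (a_k) is 1/(1 - x) and its square is 1/(1 - x)^2 = sum_{k>=0} 1(k + 1) x^k.
For k = 7: 1 * 8 = 8.

8


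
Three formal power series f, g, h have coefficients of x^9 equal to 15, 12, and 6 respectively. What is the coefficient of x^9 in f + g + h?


Series addition is componentwise:
15 + 12 + 6
= 33

33


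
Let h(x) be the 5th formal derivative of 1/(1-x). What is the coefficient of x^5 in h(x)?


Differentiating 5 times: d^5/dx^5 [1/(1-x)] = 5!/(1-x)^6.
The expansion 1/(1-x)^6 = sum_{k>=0} C(k+5, 5) x^k, so the coefficient of x^n in 5!/(1-x)^6 is 5! * C(n+5, 5).
For n = 5: 120 * C(10, 5) = 120 * 252 = 30240

30240


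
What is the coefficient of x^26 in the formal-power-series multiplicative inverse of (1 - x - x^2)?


Let the inverse be f(x) = sum_{k>=0} a_k x^k. From f(x) * (1 - x - x^2) = 1 and matching coefficients:
 x^0: a_0 = 1.
 x^1: a_1 - a_0 = 0, so a_1 = 1.
 x^k (k >= 2): a_k - a_{k-1} - a_{k-2} = 0, i.e. a_k = a_{k-1} + a_{k-2}.
This is the Fibonacci-type recurrence shifted so that a_0 = a_1 = 1.
Iterating: a_0=1, a_1=1, a_2=2, a_3=3, a_4=5, a_5=8, a_6=13, a_7=21, a_8=34, a_9=55, ...
a_26 = 196418.

196418


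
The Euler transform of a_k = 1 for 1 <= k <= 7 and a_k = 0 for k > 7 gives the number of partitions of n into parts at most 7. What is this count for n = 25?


Partitions of 25 into parts at most 7:
Using generating function (1-x)^(-1)(1-x^2)^(-1)...(1-x^7)^(-1),
the coefficient of x^25 = 860

860


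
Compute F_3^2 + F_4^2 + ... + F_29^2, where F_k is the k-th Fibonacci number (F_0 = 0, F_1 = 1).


There is a standard identity sum_{k=0}^{N} F_k^2 = F_N * F_{N+1} (proved inductively from the telescoping relation F_k^2 = F_k F_{k+1} - F_{k-1} F_k). Then
sum_{k=3}^{29} F_k^2 = F_29 F_30 - F_2 F_3.
Computing: F_29 = 514229, F_30 = 832040, F_2 = 1, F_3 = 2.
Sum = 514229 * 832040 - 1 * 2 = 427859097158.

427859097158


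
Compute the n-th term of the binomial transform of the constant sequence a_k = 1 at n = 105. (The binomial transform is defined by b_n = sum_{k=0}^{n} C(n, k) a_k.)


With a_k = 1 for all k, b_n = sum_{k=0}^{n} C(n, k) = 2^n by the binomial theorem.
For n = 105: 2^105 = 40564819207303340847894502572032.

40564819207303340847894502572032


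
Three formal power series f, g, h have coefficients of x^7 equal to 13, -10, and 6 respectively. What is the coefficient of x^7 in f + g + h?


Series addition is componentwise:
13 + -10 + 6
= 9

9


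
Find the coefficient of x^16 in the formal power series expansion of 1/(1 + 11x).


Write 1/(1 + c x) = 1/(1 - (-c) x) and apply the geometric-series identity
1/(1 - y) = sum_{k>=0} y^k to get 1/(1 + c x) = sum_{k>=0} (-c)^k x^k.
So the coefficient of x^k is (-c)^k = (-1)^k * c^k.
Here c = 11 and k = 16:
(-11)^16 = 1 * 45949729863572161 = 45949729863572161

45949729863572161


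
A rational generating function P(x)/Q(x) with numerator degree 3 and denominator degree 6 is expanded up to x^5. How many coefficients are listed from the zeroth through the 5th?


Expanding up to x^5 gives the coefficients for x^0, x^1, ..., x^5.
That is 5 + 1 = 6 coefficients in total.

6


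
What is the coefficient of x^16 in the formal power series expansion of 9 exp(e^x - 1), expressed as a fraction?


exp(e^x - 1) is the exponential generating function for the Bell numbers Bell_k: exp(e^x - 1) = sum_{k>=0} Bell_k x^k / k!.
So the coefficient of x^16 in 9 exp(e^x - 1) is 9 Bell_16 / 16!.
Computing: Bell_16 = 10480142147 and 16! = 20922789888000, giving
9 * 10480142147/20922789888000 = 10480142147/2324754432000.

10480142147/2324754432000


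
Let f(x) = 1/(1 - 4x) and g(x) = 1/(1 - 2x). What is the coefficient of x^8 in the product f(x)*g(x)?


The coefficient of x^n in f*g is the Cauchy product: sum_{k=0}^{n} a^k * b^(n-k).
With a=4, b=2, n=8:
sum_{k=0}^{8} 4^k * 2^(8-k)
= 130816

130816


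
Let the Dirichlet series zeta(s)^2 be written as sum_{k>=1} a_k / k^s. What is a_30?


The Dirichlet convolution of the constant function 1 with itself gives (1 * 1)(k) = sum_{d | k} 1 = d(k), the number of positive divisors of k.
Since zeta(s) = sum_{k>=1} 1/k^s, we have zeta(s)^2 = sum_{k>=1} d(k)/k^s, so a_k = d(k).
For k = 30: the divisors are 1, 2, 3, 5, 6, 10, 15, 30.
Count = 8.

8


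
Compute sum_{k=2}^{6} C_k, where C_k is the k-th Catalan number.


C_2 through C_6: 2, 5, 14, 42, 132
Sum = 2 + 5 + 14 + 42 + 132
= 195

195


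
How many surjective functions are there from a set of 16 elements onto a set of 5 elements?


By inclusion-exclusion on which target elements are missed, the number of surjections from an n-set onto a k-set is
surj(n, k) = sum_{j=0}^{k} (-1)^j C(k, j) (k - j)^n.
Equivalently surj(n, k) = k! * S(n, k), where S(n, k) is the Stirling number of the second kind.
For n = 16, k = 5:
S(16, 5) = 1096190550, so
surj = 5! * 1096190550 = 120 * 1096190550 = 131542866000.

131542866000


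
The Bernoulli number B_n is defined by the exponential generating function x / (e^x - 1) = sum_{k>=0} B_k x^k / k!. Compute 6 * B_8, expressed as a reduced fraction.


Bernoulli numbers can also be computed recursively via B_0 = 1 and sum_{j=0}^{m} C(m+1, j) B_j = 0 for m >= 1. Odd-index Bernoulli numbers vanish for k >= 3.
Computing B_8 = -1/30, so 6 * B_8 = 6 * -1/30 = -1/5.

-1/5


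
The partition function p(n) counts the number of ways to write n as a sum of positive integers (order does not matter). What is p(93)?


Using the generating function prod_{k>=1} 1/(1-x^k), we compute p(93).
By dynamic programming over parts 1 through 93:
p(93) = 82010177

82010177


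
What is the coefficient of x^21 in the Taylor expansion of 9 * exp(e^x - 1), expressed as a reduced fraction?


exp(e^x - 1) = sum_{k>=0} Bell_k x^k / k!, where Bell_k is the k-th Bell number.
So the coefficient of x^21 is 9 * Bell_21 / 21!.
Computing: Bell_21 = 474869816156751 and 21! = 51090942171709440000, giving
9 * 474869816156751/51090942171709440000 = 158289938718917/1892257117470720000.

158289938718917/1892257117470720000


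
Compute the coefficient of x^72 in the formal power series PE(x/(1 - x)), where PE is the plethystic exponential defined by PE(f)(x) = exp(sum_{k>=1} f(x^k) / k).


For f(x) = x/(1 - x) we have
sum_{k>=1} f(x^k) / k = sum_{k>=1} (1/k) * x^k / (1 - x^k) = sum_{k, m >= 1} x^(k m) / k,
which after exponentiating simplifies to
PE(x/(1 - x)) = prod_{k>=1} 1 / (1 - x^k).
This is the generating function for the partition function p(n), so the coefficient of x^72 is p(72).
Computing p(72) by dynamic programming over parts 1, 2, ..., 72: p(72) = 5392783.

5392783


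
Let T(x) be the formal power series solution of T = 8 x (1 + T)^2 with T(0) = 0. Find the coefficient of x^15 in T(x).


Apply the Lagrange inversion formula: if T = 8 x * phi(T) with phi(t) = (1 + t)^2, then [x^n] T = 8^n * (1/n) [t^(n-1)] phi(t)^n = 8^n * (1/n) [t^(n-1)] (1 + t)^(2n) = 8^n * (1/n) C(2n, n-1).
Using the identity C(2n, n-1) = C(2n, n) * n / (n+1), the unscaled factor equals C(2n, n) / (n+1) = C_n, the n-th Catalan number.
For n = 15: C_15 = C(30, 15) / 16 = 155117520/16 = 9694845.
With the 8^15 = 35184372088832 factor, the coefficient is 35184372088832 * 9694845 = 341107033823552471040.

341107033823552471040


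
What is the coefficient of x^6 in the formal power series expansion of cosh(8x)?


The Maclaurin series is cosh(t) = sum_{m>=0} t^(2m) / (2m)!, so substituting t = 8x, only even powers of x are nonzero, with coefficient of x^(2m) equal to 8^(2m) / (2m)!.
For x^6 the coefficient is 8^6/6! = 262144/720 = 16384/45.

16384/45


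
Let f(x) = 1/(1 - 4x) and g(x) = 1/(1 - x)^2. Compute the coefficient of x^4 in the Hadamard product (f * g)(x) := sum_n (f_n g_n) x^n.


f has coefficients f_k = 4^k. For g = 1/(1 - x)^2 the coefficient is g_k = C(k + 1, 1) = k + 1. The Hadamard coefficient is (f * g)_k = 4^k * (k + 1).
For k = 4: 4^4 * 5 = 256 * 5 = 1280.

1280


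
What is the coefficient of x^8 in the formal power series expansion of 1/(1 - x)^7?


The expansion 1/(1 - x)^r = sum_{k>=0} C(k + r - 1, r - 1) x^k follows from the multiset / negative-binomial theorem (or from repeated differentiation of the geometric series).
For r = 7 and k = 8:
C(14, 6) = 87178291200 / (720 * 40320) = 3003.

3003


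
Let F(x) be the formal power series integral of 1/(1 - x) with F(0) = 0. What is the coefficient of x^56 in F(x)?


1/(1 - x) = sum_{k>=0} x^k. Integrating termwise and using F(0) = 0 gives
F(x) = sum_{k>=0} x^(k+1) / (k+1) = sum_{m>=1} x^m / m = -ln(1 - x).
So the coefficient of x^56 is 1/56 = 1/56.

1/56


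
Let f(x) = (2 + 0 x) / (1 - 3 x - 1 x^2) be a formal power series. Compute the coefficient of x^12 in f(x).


Write f(x) = sum_{k>=0} a_k x^k. Multiplying both sides by 1 - 3 x - 1 x^2 gives
(1 - 3 x - 1 x^2) sum_{k>=0} a_k x^k = 2 + 0 x.
Matching coefficients:
 x^0: a_0 = 2
 x^1: a_1 - 3 a_0 = 0  =>  a_1 = 3*2 + 0 = 6
 x^k (k >= 2): a_k = 3 a_{k-1} + 1 a_{k-2}.
Iterating: a_2 = 20, a_3 = 66, a_4 = 218, a_5 = 720, a_6 = 2378, a_7 = 7854, a_8 = 25940, a_9 = 85674, a_10 = 282962, a_11 = 934560, a_12 = 3086642.
So the coefficient of x^12 is 3086642.

3086642


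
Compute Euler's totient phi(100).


phi(n) counts integers in [1, n] coprime to n. Using the multiplicative formula phi(n) = n * prod_{p | n} (1 - 1/p):
100 = 2^2 * 5^2, so
phi(100) = 100 * (1 - 1/2) * (1 - 1/5) = 40.

40


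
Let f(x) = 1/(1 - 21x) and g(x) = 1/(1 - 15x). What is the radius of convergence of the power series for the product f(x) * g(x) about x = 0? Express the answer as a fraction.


The radius of 1/(1 - 21x) is 1/21 (nearest singularity at x = 1/21), and the radius of 1/(1 - 15x) is 1/15.
The product f(x)*g(x) = 1/((1 - 21x)(1 - 15x)) has singularities at both 1/21 and 1/15, so its radius of convergence is the distance to the nearest one:
min(1/21, 1/15) = 1/21.

1/21


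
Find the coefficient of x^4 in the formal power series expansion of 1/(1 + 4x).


Write 1/(1 + c x) = 1/(1 - (-c) x) and apply the geometric-series identity
1/(1 - y) = sum_{k>=0} y^k to get 1/(1 + c x) = sum_{k>=0} (-c)^k x^k.
So the coefficient of x^k is (-c)^k = (-1)^k * c^k.
Here c = 4 and k = 4:
(-4)^4 = 1 * 256 = 256

256


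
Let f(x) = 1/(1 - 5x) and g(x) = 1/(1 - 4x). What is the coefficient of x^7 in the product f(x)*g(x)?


The coefficient of x^n in f*g is the Cauchy product: sum_{k=0}^{n} a^k * b^(n-k).
With a=5, b=4, n=7:
sum_{k=0}^{7} 5^k * 4^(7-k)
= 325089

325089


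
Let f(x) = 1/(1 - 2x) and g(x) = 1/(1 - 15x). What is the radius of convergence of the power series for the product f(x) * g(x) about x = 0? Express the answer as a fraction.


The radius of 1/(1 - 2x) is 1/2 (nearest singularity at x = 1/2), and the radius of 1/(1 - 15x) is 1/15.
The product f(x)*g(x) = 1/((1 - 2x)(1 - 15x)) has singularities at both 1/2 and 1/15, so its radius of convergence is the distance to the nearest one:
min(1/2, 1/15) = 1/15.

1/15


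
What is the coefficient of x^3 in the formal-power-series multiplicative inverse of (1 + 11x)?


The inverse is 1/(1 + 11x). Apply the geometric identity 1/(1 - y) = sum_{k>=0} y^k with y = -11x:
1/(1 + 11x) = sum_{k>=0} (-11)^k x^k.
So the coefficient of x^3 is (-11)^3 = -1331.

-1331


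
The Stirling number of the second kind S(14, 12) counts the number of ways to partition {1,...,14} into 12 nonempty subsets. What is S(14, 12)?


Using the explicit formula S(n,k) = (1/k!) sum_{j=0}^{k} (-1)^(k-j) C(k,j) j^n:
S(14, 12) = 3367
Equivalently, S(n,k) is n! times the coefficient of x^n in the EGF (e^x - 1)^k / k!.

3367


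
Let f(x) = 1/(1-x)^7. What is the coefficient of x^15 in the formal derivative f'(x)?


Differentiate: d/dx [ 1/(1-x)^r ] = r / (1-x)^(r+1).
Here r = 7, so f'(x) = 7 / (1-x)^8.
The expansion of 1/(1-x)^(r+1) has coefficient of x^n equal to C(n+r, r).
So the coefficient of x^15 in f'(x) is
7 * C(22, 7) = 7 * 170544 = 1193808

1193808


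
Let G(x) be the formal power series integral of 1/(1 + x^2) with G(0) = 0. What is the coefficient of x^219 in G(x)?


1/(1 + x^2) = sum_{j>=0} (-1)^j x^(2j). Integrating termwise with G(0) = 0:
G(x) = sum_{j>=0} (-1)^j x^(2j+1) / (2j+1) = arctan(x).
Only odd powers are nonzero. For x^219 write 219 = 2*109 + 1, giving
(-1)^109 / 219 = -1/219 = -1/219.

-1/219


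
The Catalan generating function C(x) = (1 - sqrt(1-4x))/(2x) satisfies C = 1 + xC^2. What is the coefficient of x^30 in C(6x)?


Substituting x -> 6x scales the n-th coefficient by 6^n, so [x^30] C(6x) = 6^30 * C_30.
C_30 = C(2*30, 30)/(31) = 118264581564861424/31 = 3814986502092304.
So 6^30 * 3814986502092304 = 221073919720733357899776 * 3814986502092304 = 843394019699235377014683080691132923904.

843394019699235377014683080691132923904


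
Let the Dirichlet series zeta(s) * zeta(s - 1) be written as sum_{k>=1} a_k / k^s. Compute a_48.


Convolution gives a_k = sum_{d | k} d * 1 = sum_{d | k} d = sigma(k), the sum of positive divisors of k.
For k = 48, the divisors are 1, 2, 3, 4, 6, 8, 12, 16, 24, 48, so
sigma(48) = 1 + 2 + 3 + 4 + 6 + 8 + 12 + 16 + 24 + 48 = 124.

124


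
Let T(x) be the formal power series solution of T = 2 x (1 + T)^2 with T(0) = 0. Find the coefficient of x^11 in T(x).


Apply the Lagrange inversion formula: if T = 2 x * phi(T) with phi(t) = (1 + t)^2, then [x^n] T = 2^n * (1/n) [t^(n-1)] phi(t)^n = 2^n * (1/n) [t^(n-1)] (1 + t)^(2n) = 2^n * (1/n) C(2n, n-1).
Using the identity C(2n, n-1) = C(2n, n) * n / (n+1), the unscaled factor equals C(2n, n) / (n+1) = C_n, the n-th Catalan number.
For n = 11: C_11 = C(22, 11) / 12 = 705432/12 = 58786.
With the 2^11 = 2048 factor, the coefficient is 2048 * 58786 = 120393728.

120393728


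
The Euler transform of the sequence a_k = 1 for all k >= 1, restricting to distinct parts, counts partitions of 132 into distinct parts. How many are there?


Partitions of 132 into distinct parts can be computed via generating function.
Product (1+x)(1+x^2)(1+x^3)...
The coefficient of x^132 = 5392550

5392550


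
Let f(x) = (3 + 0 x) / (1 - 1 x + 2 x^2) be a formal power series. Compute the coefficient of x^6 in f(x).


Write f(x) = sum_{k>=0} a_k x^k. Multiplying both sides by 1 - 1 x + 2 x^2 gives
(1 - 1 x + 2 x^2) sum_{k>=0} a_k x^k = 3 + 0 x.
Matching coefficients:
 x^0: a_0 = 3
 x^1: a_1 - 1 a_0 = 0  =>  a_1 = 1*3 + 0 = 3
 x^k (k >= 2): a_k = 1 a_{k-1} - 2 a_{k-2}.
Iterating: a_2 = -3, a_3 = -9, a_4 = -3, a_5 = 15, a_6 = 21.
So the coefficient of x^6 is 21.

21


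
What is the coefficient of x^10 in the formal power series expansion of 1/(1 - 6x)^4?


The general identity 1/(1 - c x)^r = sum_{k>=0} c^k C(k + r - 1, r - 1) x^k follows by substituting y = c x into 1/(1 - y)^r = sum_{k>=0} C(k + r - 1, r - 1) y^k.
For c = 6, r = 4, k = 10:
6^10 * C(13, 3) = 60466176 * 286 = 17293326336.

17293326336


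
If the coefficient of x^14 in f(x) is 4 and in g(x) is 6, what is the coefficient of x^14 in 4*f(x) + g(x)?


Scalar multiplication scales coefficients: 4 * 4 = 16.
Then add the g coefficient: 16 + 6
= 22

22


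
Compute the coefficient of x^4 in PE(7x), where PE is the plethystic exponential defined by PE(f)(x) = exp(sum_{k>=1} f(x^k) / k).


With f(x) = 7x, the exponent is sum_{k>=1} 7 x^k / k = 7 * (-ln(1 - x)). Exponentiating:
PE(7x) = exp(-7 ln(1 - x)) = 1/(1 - x)^7.
By the negative binomial expansion, [x^n] 1/(1 - x)^7 = C(n + 6, 6).
For n = 4: C(10, 6) = 210.

210


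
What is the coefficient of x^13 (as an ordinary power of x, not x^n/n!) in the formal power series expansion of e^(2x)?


The exponential series is e^y = sum_{k>=0} y^k / k!. Substituting y = 2x gives
e^(2x) = sum_{k>=0} 2^k x^k / k!.
So the coefficient of x^n is a^n/n! with a = 2, n = 13:
2^13 / 13! = 8192/6227020800 = 8/6081075

8/6081075


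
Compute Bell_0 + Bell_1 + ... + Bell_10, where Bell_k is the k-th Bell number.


Recall Bell_k counts set partitions of a k-set (with Bell_0 = 1 by convention).
Bell_0 through Bell_10: 1, 1, 2, 5, 15, 52, 203, 877, 4140, 21147, 115975
Sum = 1 + 1 + 2 + 5 + 15 + 52 + 203 + 877 + 4140 + 21147 + 115975 = 142418.

142418


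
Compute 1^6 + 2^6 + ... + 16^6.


This power sum has a closed form given by Faulhaber's formula
sum_{k=1}^{m} k^p = (1 / (p + 1)) * sum_{j=0}^{p} C(p + 1, j) B_j m^(p + 1 - j),
but for small m direct computation is fastest:
1 + 64 + 729 + 4096 + 15625 + 46656 + 117649 + 262144 + 531441 + 1000000 + 1771561 + 2985984 + 4826809 + 7529536 + 11390625 + 16777216 = 47260136.

47260136


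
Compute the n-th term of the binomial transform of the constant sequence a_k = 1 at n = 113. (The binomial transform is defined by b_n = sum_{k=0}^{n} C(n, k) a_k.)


With a_k = 1 for all k, b_n = sum_{k=0}^{n} C(n, k) = 2^n by the binomial theorem.
For n = 113: 2^113 = 10384593717069655257060992658440192.

10384593717069655257060992658440192


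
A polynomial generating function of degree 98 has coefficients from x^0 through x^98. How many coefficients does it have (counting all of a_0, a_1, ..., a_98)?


A polynomial of degree 98 takes the form a_0 + a_1 x + ... + a_98 x^98.
The number of coefficients is 98 + 1 = 99.

99


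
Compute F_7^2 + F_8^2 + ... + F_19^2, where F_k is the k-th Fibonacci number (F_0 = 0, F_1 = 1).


There is a standard identity sum_{k=0}^{N} F_k^2 = F_N * F_{N+1} (proved inductively from the telescoping relation F_k^2 = F_k F_{k+1} - F_{k-1} F_k). Then
sum_{k=7}^{19} F_k^2 = F_19 F_20 - F_6 F_7.
Computing: F_19 = 4181, F_20 = 6765, F_6 = 8, F_7 = 13.
Sum = 4181 * 6765 - 8 * 13 = 28284361.

28284361


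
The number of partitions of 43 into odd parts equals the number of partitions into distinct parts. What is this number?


Computing partitions of 43 into odd parts (1, 3, 5, ...):
Using the generating function prod_{k>=0} 1/(1-x^(2k+1)),
the count is 1610

1610


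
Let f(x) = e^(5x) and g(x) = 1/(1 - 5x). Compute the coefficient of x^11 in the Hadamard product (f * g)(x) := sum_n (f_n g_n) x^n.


Expanding: f_k = 5^k/k! (from e^(5x)) and g_k = 5^k (from 1/(1 - 5x)). So the Hadamard coefficient (f * g)_k = 5^k 5^k / k! = (25)^k / k!.
For k = 11: 25^11/11! = 2384185791015625/39916800 = 95367431640625/1596672.

95367431640625/1596672


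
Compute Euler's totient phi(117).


phi(n) counts integers in [1, n] coprime to n. Using the multiplicative formula phi(n) = n * prod_{p | n} (1 - 1/p):
117 = 3^2 * 13, so
phi(117) = 117 * (1 - 1/3) * (1 - 1/13) = 72.

72


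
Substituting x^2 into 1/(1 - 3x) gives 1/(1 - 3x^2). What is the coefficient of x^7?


Since 1/(1 - 3x^2) only has even powers of x,
the coefficient of x^7 (odd) is 0.

0


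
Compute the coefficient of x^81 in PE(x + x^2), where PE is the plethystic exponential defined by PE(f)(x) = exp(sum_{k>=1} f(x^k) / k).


With f(x) = x + x^2, the exponent is sum_{k>=1} (x^k + x^(2k)) / k = -ln(1 - x) - ln(1 - x^2). Exponentiating:
PE(x + x^2) = 1 / ((1 - x)(1 - x^2)).
This is the generating function for partitions of n into parts of size 1 or 2. The number of 2's can be any j in 0..40, and the rest are 1's, so
[x^81] = floor(81/2) + 1 = 41.

41


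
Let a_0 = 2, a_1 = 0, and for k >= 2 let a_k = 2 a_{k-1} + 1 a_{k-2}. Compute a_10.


Iterating the recurrence forward:
a_0 = 2
a_1 = 0
a_2 = 2*0 + 1*2 = 2
a_3 = 2*2 + 1*0 = 4
a_4 = 2*4 + 1*2 = 10
a_5 = 2*10 + 1*4 = 24
a_6 = 2*24 + 1*10 = 58
a_7 = 2*58 + 1*24 = 140
a_8 = 2*140 + 1*58 = 338
a_9 = 2*338 + 1*140 = 816
a_10 = 2*816 + 1*338 = 1970
So a_10 = 1970.

1970


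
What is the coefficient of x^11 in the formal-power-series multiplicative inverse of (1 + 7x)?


The inverse is 1/(1 + 7x). Apply the geometric identity 1/(1 - y) = sum_{k>=0} y^k with y = -7x:
1/(1 + 7x) = sum_{k>=0} (-7)^k x^k.
So the coefficient of x^11 is (-7)^11 = -1977326743.

-1977326743


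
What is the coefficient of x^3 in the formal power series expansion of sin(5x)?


The Maclaurin series is sin(t) = sum_{k>=0} (-1)^k t^(2k+1) / (2k+1)!, so substituting t = 5x, only odd powers of x are nonzero, with coefficient of x^(2k+1) equal to (-1)^k 5^(2k+1) / (2k+1)!.
Write 3 = 2*1 + 1, giving the coefficient (-1)^1 * 5^3 / 3! = -125/6 = -125/6.

-125/6


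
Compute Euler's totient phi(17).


phi(n) counts integers in [1, n] coprime to n. Using the multiplicative formula phi(n) = n * prod_{p | n} (1 - 1/p):
17 = 17, so
phi(17) = 17 * (1 - 1/17) = 16.

16


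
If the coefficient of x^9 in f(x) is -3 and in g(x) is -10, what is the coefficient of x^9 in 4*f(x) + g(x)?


Scalar multiplication scales coefficients: 4 * -3 = -12.
Then add the g coefficient: -12 + -10
= -22

-22


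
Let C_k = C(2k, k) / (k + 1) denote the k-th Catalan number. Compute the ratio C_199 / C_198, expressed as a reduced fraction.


Using C_k = (2k)! / (k! (k+1)!), the ratio C_{k+1}/C_k simplifies to
C_{k+1}/C_k = [(2k+2)! / ((k+1)! (k+2)!)] * [k! (k+1)! / (2k)!]
 = (2k+2)(2k+1) / ((k+1)(k+2)) = 2(2k+1) / (k+2).
For k = 198: 2(2*198 + 1) / (198 + 2) = 794/200 = 397/100.

397/100


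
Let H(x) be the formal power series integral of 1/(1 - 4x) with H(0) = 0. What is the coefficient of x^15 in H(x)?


1/(1 - 4x) = sum_{k>=0} 4^k x^k. Integrating termwise with H(0) = 0:
H(x) = sum_{k>=0} 4^k x^(k+1) / (k+1) = sum_{m>=1} 4^(m-1) x^m / m.
For m = 15: 4^14/15 = 268435456/15 = 268435456/15.

268435456/15


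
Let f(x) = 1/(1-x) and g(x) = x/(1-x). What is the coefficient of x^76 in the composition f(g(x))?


First simplify the composition: f(g(x)) = 1/(1 - x/(1-x)) = (1-x)/((1-x) - x) = (1-x)/(1-2x).
Now extract the coefficient. Write (1-x)/(1-2x) = 1/(1-2x) - x/(1-2x).
The coefficient of x^n in 1/(1-2x) is 2^n, and in x/(1-2x) is 2^(n-1) (for n >= 1).
So the coefficient of x^76 is 2^76 - 2^75 = 75557863725914323419136 - 37778931862957161709568 = 37778931862957161709568.

37778931862957161709568


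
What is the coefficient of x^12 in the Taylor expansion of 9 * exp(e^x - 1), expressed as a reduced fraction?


exp(e^x - 1) = sum_{k>=0} Bell_k x^k / k!, where Bell_k is the k-th Bell number.
So the coefficient of x^12 is 9 * Bell_12 / 12!.
Computing: Bell_12 = 4213597 and 12! = 479001600, giving
9 * 4213597/479001600 = 4213597/53222400.

4213597/53222400
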